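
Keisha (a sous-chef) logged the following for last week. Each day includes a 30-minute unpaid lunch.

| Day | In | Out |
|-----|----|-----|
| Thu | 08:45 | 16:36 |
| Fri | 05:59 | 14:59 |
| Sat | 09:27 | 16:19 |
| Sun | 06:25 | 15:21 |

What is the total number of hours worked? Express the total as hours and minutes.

30 h 39 min

Thu: 08:45–16:36 = 7 h 51 min; less 30 min break → 7 h 21 min
Fri: 05:59–14:59 = 9 h 0 min; less 30 min break → 8 h 30 min
Sat: 09:27–16:19 = 6 h 52 min; less 30 min break → 6 h 22 min
Sun: 06:25–15:21 = 8 h 56 min; less 30 min break → 8 h 26 min
Total: 7 h 21 min + 8 h 30 min + 6 h 22 min + 8 h 26 min = 30 h 39 min.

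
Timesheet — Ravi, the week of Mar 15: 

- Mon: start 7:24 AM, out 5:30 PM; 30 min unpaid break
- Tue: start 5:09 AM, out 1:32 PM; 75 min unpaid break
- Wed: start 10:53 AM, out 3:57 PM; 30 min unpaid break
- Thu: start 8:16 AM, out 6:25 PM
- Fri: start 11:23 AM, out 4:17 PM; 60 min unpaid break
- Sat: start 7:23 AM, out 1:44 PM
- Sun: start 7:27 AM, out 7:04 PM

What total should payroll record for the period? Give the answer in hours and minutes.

53 h 19 min

Mon: 7:24 AM–5:30 PM = 10 h 6 min; less 30 min break → 9 h 36 min
Tue: 5:09 AM–1:32 PM = 8 h 23 min; less 75 min break → 7 h 8 min
Wed: 10:53 AM–3:57 PM = 5 h 4 min; less 30 min break → 4 h 34 min
Thu: 8:16 AM–6:25 PM = 10 h 9 min
Fri: 11:23 AM–4:17 PM = 4 h 54 min; less 60 min break → 3 h 54 min
Sat: 7:23 AM–1:44 PM = 6 h 21 min
Sun: 7:27 AM–7:04 PM = 11 h 37 min
Total: 9 h 36 min + 7 h 8 min + 4 h 34 min + 10 h 9 min + 3 h 54 min + 6 h 21 min + 11 h 37 min = 53 h 19 min.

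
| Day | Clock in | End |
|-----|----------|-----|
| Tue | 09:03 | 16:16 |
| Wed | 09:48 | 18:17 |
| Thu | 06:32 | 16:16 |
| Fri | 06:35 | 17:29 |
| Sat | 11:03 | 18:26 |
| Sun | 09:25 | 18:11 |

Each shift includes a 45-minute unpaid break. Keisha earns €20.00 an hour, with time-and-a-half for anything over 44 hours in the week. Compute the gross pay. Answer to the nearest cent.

€999.50

Tue: 09:03–16:16 = 7 h 13 min; less 45 min break → 6 h 28 min
Wed: 09:48–18:17 = 8 h 29 min; less 45 min break → 7 h 44 min
Thu: 06:32–16:16 = 9 h 44 min; less 45 min break → 8 h 59 min
Fri: 06:35–17:29 = 10 h 54 min; less 45 min break → 10 h 9 min
Sat: 11:03–18:26 = 7 h 23 min; less 45 min break → 6 h 38 min
Sun: 09:25–18:11 = 8 h 46 min; less 45 min break → 8 h 1 min
Total worked: 47 h 59 min = 2879 min.
Regular 44 h 0 min = 2640 min at €20.00/h; overtime 3 h 59 min = 239 min at €30.00/h.
Pay = (2640 × €20.00 + 239 × €30.00) ÷ 60 = €999.50.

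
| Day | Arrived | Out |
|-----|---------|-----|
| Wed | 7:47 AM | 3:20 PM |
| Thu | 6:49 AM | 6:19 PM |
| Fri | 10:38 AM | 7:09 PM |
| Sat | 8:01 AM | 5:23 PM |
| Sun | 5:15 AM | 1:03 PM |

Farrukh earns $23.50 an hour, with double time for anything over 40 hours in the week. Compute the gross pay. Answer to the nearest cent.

$1162.47

Wed: 7:47 AM–3:20 PM = 7 h 33 min
Thu: 6:49 AM–6:19 PM = 11 h 30 min
Fri: 10:38 AM–7:09 PM = 8 h 31 min
Sat: 8:01 AM–5:23 PM = 9 h 22 min
Sun: 5:15 AM–1:03 PM = 7 h 48 min
Total worked: 44 h 44 min = 2684 min.
Regular 40 h 0 min = 2400 min at $23.50/h; overtime 4 h 44 min = 284 min at $47.00/h.
Pay = (2400 × $23.50 + 284 × $47.00) ÷ 60 = $1162.47.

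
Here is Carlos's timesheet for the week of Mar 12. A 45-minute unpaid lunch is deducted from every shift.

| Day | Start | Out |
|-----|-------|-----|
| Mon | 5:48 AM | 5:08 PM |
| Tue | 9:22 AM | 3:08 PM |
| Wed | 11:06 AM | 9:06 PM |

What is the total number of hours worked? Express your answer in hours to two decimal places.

Mon: 5:48 AM–5:08 PM = 11 h 20 min; less 45 min break → 10 h 35 min
Tue: 9:22 AM–3:08 PM = 5 h 46 min; less 45 min break → 5 h 1 min
Wed: 11:06 AM–9:06 PM = 10 h 0 min; less 45 min break → 9 h 15 min
Total: 10 h 35 min + 5 h 1 min + 9 h 15 min = 24 h 51 min.

24.85 hours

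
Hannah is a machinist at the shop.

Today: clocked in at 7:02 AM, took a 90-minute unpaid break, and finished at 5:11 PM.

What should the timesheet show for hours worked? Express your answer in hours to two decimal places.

8.65 hours

Today: 7:02 AM–5:11 PM = 10 h 9 min; less 90 min break → 8 h 39 min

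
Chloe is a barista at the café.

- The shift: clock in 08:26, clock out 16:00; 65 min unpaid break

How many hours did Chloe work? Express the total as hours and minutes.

The shift: 08:26–16:00 = 7 h 34 min; less 65 min break → 6 h 29 min

6 h 29 min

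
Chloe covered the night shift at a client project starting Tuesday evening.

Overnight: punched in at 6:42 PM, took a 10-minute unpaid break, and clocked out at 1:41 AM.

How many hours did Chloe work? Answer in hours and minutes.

Overnight: 6:42 PM → midnight = 5 h 18 min; midnight → 1:41 AM = 1 h 41 min; span 6 h 59 min; less 10 min break → 6 h 49 min

6 h 49 min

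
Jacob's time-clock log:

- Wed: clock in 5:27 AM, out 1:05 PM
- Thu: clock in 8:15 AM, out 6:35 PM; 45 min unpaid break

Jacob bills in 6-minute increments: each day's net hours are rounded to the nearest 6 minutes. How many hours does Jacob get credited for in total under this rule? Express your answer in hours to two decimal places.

Wed: 5:27 AM–1:05 PM = 7 h 38 min → rounds to 7 h 36 min
Thu: 8:15 AM–6:35 PM = 10 h 20 min − 45 min = 9 h 35 min → rounds to 9 h 36 min
Total credited: 17 h 12 min.

17.20 hours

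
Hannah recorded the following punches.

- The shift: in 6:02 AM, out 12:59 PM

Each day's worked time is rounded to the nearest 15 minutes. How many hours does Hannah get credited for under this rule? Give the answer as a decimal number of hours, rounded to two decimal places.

7.00 hours

The shift: 6:02 AM–12:59 PM = 6 h 57 min → rounds to 7 h 0 min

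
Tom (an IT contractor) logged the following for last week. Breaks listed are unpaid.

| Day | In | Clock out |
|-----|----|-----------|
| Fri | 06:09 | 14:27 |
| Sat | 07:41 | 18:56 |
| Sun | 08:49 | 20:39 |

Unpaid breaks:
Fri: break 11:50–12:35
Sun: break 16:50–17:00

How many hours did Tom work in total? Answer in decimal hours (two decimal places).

Fri: 06:09–14:27 = 8 h 18 min; less 45 min break → 7 h 33 min
Sat: 07:41–18:56 = 11 h 15 min
Sun: 08:49–20:39 = 11 h 50 min; less 10 min break → 11 h 40 min
Total: 7 h 33 min + 11 h 15 min + 11 h 40 min = 30 h 28 min.

30.47 hours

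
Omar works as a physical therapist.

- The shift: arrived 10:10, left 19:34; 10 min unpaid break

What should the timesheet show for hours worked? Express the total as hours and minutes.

The shift: 10:10–19:34 = 9 h 24 min; less 10 min break → 9 h 14 min

9 h 14 min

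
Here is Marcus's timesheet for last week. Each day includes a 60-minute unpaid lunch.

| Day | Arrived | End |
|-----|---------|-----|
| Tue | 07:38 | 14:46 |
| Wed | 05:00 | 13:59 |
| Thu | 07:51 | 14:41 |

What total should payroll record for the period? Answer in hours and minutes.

Tue: 07:38–14:46 = 7 h 8 min; less 60 min break → 6 h 8 min
Wed: 05:00–13:59 = 8 h 59 min; less 60 min break → 7 h 59 min
Thu: 07:51–14:41 = 6 h 50 min; less 60 min break → 5 h 50 min
Total: 6 h 8 min + 7 h 59 min + 5 h 50 min = 19 h 57 min.

19 h 57 min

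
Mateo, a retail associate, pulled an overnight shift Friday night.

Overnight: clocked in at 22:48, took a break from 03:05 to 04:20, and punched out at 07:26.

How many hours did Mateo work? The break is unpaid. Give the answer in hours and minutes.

7 h 23 min

Overnight: 22:48 → midnight = 1 h 12 min; midnight → 07:26 = 7 h 26 min; span 8 h 38 min; less 75 min break → 7 h 23 min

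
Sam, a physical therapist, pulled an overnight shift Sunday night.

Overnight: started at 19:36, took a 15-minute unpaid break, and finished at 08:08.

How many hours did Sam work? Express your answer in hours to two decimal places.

12.28 hours

Overnight: 19:36 → midnight = 4 h 24 min; midnight → 08:08 = 8 h 8 min; span 12 h 32 min; less 15 min break → 12 h 17 min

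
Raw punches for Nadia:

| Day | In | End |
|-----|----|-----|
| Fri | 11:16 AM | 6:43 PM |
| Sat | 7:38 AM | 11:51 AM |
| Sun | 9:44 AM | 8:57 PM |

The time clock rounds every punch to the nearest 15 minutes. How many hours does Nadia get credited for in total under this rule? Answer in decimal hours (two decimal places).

Fri: in 11:16 AM→11:15 AM, out 6:43 PM→6:45 PM; 7 h 30 min
Sat: in 7:38 AM→7:45 AM, out 11:51 AM→11:45 AM; 4 h 0 min
Sun: in 9:44 AM→9:45 AM, out 8:57 PM→9:00 PM; 11 h 15 min
Total credited: 22 h 45 min.

22.75 hours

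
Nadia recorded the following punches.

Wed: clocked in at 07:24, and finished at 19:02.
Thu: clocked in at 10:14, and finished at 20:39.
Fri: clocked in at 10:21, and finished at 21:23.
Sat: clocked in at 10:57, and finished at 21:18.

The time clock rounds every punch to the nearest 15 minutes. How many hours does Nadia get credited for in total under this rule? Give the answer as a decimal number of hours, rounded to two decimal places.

Wed: in 07:24→07:30, out 19:02→19:00; 11 h 30 min
Thu: in 10:14→10:15, out 20:39→20:45; 10 h 30 min
Fri: in 10:21→10:15, out 21:23→21:30; 11 h 15 min
Sat: in 10:57→11:00, out 21:18→21:15; 10 h 15 min
Total credited: 43 h 30 min.

43.50 hours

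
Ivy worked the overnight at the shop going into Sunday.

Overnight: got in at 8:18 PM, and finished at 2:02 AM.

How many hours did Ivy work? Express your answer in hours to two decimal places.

5.73 hours

Overnight: 8:18 PM → midnight = 3 h 42 min; midnight → 2:02 AM = 2 h 2 min; span 5 h 44 min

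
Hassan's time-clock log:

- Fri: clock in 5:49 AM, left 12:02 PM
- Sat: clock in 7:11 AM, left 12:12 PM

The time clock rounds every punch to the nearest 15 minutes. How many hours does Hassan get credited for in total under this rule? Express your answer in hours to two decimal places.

Fri: in 5:49 AM→5:45 AM, out 12:02 PM→12:00 PM; 6 h 15 min
Sat: in 7:11 AM→7:15 AM, out 12:12 PM→12:15 PM; 5 h 0 min
Total credited: 11 h 15 min.

11.25 hours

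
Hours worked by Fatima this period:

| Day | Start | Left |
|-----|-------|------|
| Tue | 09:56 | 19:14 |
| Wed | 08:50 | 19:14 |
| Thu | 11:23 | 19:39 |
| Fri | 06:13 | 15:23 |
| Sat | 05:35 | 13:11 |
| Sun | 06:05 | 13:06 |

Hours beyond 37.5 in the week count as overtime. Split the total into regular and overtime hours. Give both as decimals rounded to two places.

Tue: 09:56–19:14 = 9 h 18 min
Wed: 08:50–19:14 = 10 h 24 min
Thu: 11:23–19:39 = 8 h 16 min
Fri: 06:13–15:23 = 9 h 10 min
Sat: 05:35–13:11 = 7 h 36 min
Sun: 06:05–13:06 = 7 h 1 min
Total worked: 51 h 45 min = 51.75 h.
Threshold 37.5 h → overtime 14 h 15 min, regular 37 h 30 min.

Regular 37.50 hours, overtime 14.25 hours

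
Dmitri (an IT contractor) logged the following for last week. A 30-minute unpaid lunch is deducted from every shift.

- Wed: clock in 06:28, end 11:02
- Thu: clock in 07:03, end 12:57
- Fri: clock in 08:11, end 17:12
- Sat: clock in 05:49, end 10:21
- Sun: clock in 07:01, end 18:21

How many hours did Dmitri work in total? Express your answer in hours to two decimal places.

Wed: 06:28–11:02 = 4 h 34 min; less 30 min break → 4 h 4 min
Thu: 07:03–12:57 = 5 h 54 min; less 30 min break → 5 h 24 min
Fri: 08:11–17:12 = 9 h 1 min; less 30 min break → 8 h 31 min
Sat: 05:49–10:21 = 4 h 32 min; less 30 min break → 4 h 2 min
Sun: 07:01–18:21 = 11 h 20 min; less 30 min break → 10 h 50 min
Total: 4 h 4 min + 5 h 24 min + 8 h 31 min + 4 h 2 min + 10 h 50 min = 32 h 51 min.

32.85 hours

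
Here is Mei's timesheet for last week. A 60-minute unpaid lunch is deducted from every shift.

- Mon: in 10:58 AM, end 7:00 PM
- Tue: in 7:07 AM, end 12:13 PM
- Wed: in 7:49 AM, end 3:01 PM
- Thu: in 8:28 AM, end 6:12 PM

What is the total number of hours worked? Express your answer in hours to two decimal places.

Mon: 10:58 AM–7:00 PM = 8 h 2 min; less 60 min break → 7 h 2 min
Tue: 7:07 AM–12:13 PM = 5 h 6 min; less 60 min break → 4 h 6 min
Wed: 7:49 AM–3:01 PM = 7 h 12 min; less 60 min break → 6 h 12 min
Thu: 8:28 AM–6:12 PM = 9 h 44 min; less 60 min break → 8 h 44 min
Total: 7 h 2 min + 4 h 6 min + 6 h 12 min + 8 h 44 min = 26 h 4 min.

26.07 hours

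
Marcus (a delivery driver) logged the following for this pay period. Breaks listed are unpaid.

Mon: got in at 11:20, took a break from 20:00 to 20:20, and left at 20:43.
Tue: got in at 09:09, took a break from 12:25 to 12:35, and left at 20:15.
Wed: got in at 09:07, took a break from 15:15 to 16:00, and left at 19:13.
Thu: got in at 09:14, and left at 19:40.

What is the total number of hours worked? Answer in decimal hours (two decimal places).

39.77 hours

Mon: 11:20–20:43 = 9 h 23 min; less 20 min break → 9 h 3 min
Tue: 09:09–20:15 = 11 h 6 min; less 10 min break → 10 h 56 min
Wed: 09:07–19:13 = 10 h 6 min; less 45 min break → 9 h 21 min
Thu: 09:14–19:40 = 10 h 26 min
Total: 9 h 3 min + 10 h 56 min + 9 h 21 min + 10 h 26 min = 39 h 46 min.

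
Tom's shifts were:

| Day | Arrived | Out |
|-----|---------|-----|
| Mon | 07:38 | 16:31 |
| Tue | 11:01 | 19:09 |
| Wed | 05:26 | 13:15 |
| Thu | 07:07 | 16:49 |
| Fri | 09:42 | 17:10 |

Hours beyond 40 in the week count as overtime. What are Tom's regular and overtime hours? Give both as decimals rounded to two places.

Regular 40.00 hours, overtime 2.00 hours

Mon: 07:38–16:31 = 8 h 53 min
Tue: 11:01–19:09 = 8 h 8 min
Wed: 05:26–13:15 = 7 h 49 min
Thu: 07:07–16:49 = 9 h 42 min
Fri: 09:42–17:10 = 7 h 28 min
Total worked: 42 h 0 min = 42.00 h.
Threshold 40 h → overtime 2 h 0 min, regular 40 h 0 min.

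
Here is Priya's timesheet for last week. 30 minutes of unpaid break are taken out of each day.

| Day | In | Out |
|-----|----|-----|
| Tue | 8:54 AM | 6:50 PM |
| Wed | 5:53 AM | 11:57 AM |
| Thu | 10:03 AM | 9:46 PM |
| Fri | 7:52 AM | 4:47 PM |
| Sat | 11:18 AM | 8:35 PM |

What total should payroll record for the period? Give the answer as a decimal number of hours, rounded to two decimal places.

43.42 hours

Tue: 8:54 AM–6:50 PM = 9 h 56 min; less 30 min break → 9 h 26 min
Wed: 5:53 AM–11:57 AM = 6 h 4 min; less 30 min break → 5 h 34 min
Thu: 10:03 AM–9:46 PM = 11 h 43 min; less 30 min break → 11 h 13 min
Fri: 7:52 AM–4:47 PM = 8 h 55 min; less 30 min break → 8 h 25 min
Sat: 11:18 AM–8:35 PM = 9 h 17 min; less 30 min break → 8 h 47 min
Total: 9 h 26 min + 5 h 34 min + 11 h 13 min + 8 h 25 min + 8 h 47 min = 43 h 25 min.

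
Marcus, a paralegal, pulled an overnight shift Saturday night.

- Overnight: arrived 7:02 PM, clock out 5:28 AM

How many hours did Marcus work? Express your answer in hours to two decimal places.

10.43 hours

Overnight: 7:02 PM → midnight = 4 h 58 min; midnight → 5:28 AM = 5 h 28 min; span 10 h 26 min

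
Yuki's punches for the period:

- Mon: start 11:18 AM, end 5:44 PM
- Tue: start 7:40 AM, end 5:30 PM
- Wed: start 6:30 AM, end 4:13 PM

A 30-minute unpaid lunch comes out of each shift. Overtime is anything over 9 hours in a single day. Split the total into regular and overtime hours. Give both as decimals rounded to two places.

Regular 23.93 hours, overtime 0.55 hours

Mon: 11:18 AM–5:44 PM = 6 h 26 min; less 30 min break → 5 h 56 min
Tue: 7:40 AM–5:30 PM = 9 h 50 min; less 30 min break → 9 h 20 min
Wed: 6:30 AM–4:13 PM = 9 h 43 min; less 30 min break → 9 h 13 min
Mon reg 5 h 56 min / OT 0 h 0 min; Tue reg 9 h 0 min / OT 0 h 20 min; Wed reg 9 h 0 min / OT 0 h 13 min.
Totals: regular 23 h 56 min, overtime 0 h 33 min.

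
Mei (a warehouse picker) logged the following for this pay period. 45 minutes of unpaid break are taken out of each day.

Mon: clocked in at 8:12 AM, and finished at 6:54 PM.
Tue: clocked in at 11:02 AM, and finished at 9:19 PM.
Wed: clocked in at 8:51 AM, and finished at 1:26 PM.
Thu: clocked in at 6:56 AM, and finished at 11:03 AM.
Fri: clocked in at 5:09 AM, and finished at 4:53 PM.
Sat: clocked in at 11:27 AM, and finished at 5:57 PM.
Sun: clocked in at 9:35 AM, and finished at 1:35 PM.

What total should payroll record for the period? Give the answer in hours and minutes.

46 h 40 min

Mon: 8:12 AM–6:54 PM = 10 h 42 min; less 45 min break → 9 h 57 min
Tue: 11:02 AM–9:19 PM = 10 h 17 min; less 45 min break → 9 h 32 min
Wed: 8:51 AM–1:26 PM = 4 h 35 min; less 45 min break → 3 h 50 min
Thu: 6:56 AM–11:03 AM = 4 h 7 min; less 45 min break → 3 h 22 min
Fri: 5:09 AM–4:53 PM = 11 h 44 min; less 45 min break → 10 h 59 min
Sat: 11:27 AM–5:57 PM = 6 h 30 min; less 45 min break → 5 h 45 min
Sun: 9:35 AM–1:35 PM = 4 h 0 min; less 45 min break → 3 h 15 min
Total: 9 h 57 min + 9 h 32 min + 3 h 50 min + 3 h 22 min + 10 h 59 min + 5 h 45 min + 3 h 15 min = 46 h 40 min.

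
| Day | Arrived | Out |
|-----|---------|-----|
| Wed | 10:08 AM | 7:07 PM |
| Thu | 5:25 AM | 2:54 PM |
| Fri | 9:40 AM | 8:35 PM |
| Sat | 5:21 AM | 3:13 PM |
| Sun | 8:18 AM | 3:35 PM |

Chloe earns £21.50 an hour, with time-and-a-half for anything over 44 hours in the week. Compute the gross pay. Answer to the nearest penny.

£1027.70

Wed: 10:08 AM–7:07 PM = 8 h 59 min
Thu: 5:25 AM–2:54 PM = 9 h 29 min
Fri: 9:40 AM–8:35 PM = 10 h 55 min
Sat: 5:21 AM–3:13 PM = 9 h 52 min
Sun: 8:18 AM–3:35 PM = 7 h 17 min
Total worked: 46 h 32 min = 2792 min.
Regular 44 h 0 min = 2640 min at £21.50/h; overtime 2 h 32 min = 152 min at £32.25/h.
Pay = (2640 × £21.50 + 152 × £32.25) ÷ 60 = £1027.70.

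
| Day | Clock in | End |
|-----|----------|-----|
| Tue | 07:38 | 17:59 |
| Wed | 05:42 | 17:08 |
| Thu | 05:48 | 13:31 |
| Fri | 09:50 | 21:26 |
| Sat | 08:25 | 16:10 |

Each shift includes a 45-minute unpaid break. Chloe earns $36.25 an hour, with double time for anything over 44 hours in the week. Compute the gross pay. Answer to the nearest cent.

$1674.75

Tue: 07:38–17:59 = 10 h 21 min; less 45 min break → 9 h 36 min
Wed: 05:42–17:08 = 11 h 26 min; less 45 min break → 10 h 41 min
Thu: 05:48–13:31 = 7 h 43 min; less 45 min break → 6 h 58 min
Fri: 09:50–21:26 = 11 h 36 min; less 45 min break → 10 h 51 min
Sat: 08:25–16:10 = 7 h 45 min; less 45 min break → 7 h 0 min
Total worked: 45 h 6 min = 2706 min.
Regular 44 h 0 min = 2640 min at $36.25/h; overtime 1 h 6 min = 66 min at $72.50/h.
Pay = (2640 × $36.25 + 66 × $72.50) ÷ 60 = $1674.75.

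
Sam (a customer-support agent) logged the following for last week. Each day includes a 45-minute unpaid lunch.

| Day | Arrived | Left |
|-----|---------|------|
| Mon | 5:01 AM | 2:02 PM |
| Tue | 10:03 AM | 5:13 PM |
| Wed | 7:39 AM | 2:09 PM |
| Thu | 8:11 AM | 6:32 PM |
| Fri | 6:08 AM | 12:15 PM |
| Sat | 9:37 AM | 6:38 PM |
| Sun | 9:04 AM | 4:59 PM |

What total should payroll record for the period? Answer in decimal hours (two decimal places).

Mon: 5:01 AM–2:02 PM = 9 h 1 min; less 45 min break → 8 h 16 min
Tue: 10:03 AM–5:13 PM = 7 h 10 min; less 45 min break → 6 h 25 min
Wed: 7:39 AM–2:09 PM = 6 h 30 min; less 45 min break → 5 h 45 min
Thu: 8:11 AM–6:32 PM = 10 h 21 min; less 45 min break → 9 h 36 min
Fri: 6:08 AM–12:15 PM = 6 h 7 min; less 45 min break → 5 h 22 min
Sat: 9:37 AM–6:38 PM = 9 h 1 min; less 45 min break → 8 h 16 min
Sun: 9:04 AM–4:59 PM = 7 h 55 min; less 45 min break → 7 h 10 min
Total: 8 h 16 min + 6 h 25 min + 5 h 45 min + 9 h 36 min + 5 h 22 min + 8 h 16 min + 7 h 10 min = 50 h 50 min.

50.83 hours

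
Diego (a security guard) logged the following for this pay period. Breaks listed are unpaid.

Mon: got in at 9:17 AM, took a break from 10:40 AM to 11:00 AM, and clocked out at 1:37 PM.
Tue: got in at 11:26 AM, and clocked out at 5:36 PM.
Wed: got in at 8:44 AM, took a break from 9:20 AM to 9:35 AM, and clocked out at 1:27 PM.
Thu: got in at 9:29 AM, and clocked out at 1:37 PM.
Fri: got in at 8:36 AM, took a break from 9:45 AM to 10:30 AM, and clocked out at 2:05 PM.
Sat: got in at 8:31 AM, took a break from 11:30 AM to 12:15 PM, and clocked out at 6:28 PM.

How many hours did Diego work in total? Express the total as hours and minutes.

32 h 42 min

Mon: 9:17 AM–1:37 PM = 4 h 20 min; less 20 min break → 4 h 0 min
Tue: 11:26 AM–5:36 PM = 6 h 10 min
Wed: 8:44 AM–1:27 PM = 4 h 43 min; less 15 min break → 4 h 28 min
Thu: 9:29 AM–1:37 PM = 4 h 8 min
Fri: 8:36 AM–2:05 PM = 5 h 29 min; less 45 min break → 4 h 44 min
Sat: 8:31 AM–6:28 PM = 9 h 57 min; less 45 min break → 9 h 12 min
Total: 4 h 0 min + 6 h 10 min + 4 h 28 min + 4 h 8 min + 4 h 44 min + 9 h 12 min = 32 h 42 min.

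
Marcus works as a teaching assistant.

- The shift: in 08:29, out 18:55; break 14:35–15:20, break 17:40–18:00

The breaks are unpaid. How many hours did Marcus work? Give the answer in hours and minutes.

9 h 21 min

The shift: 08:29–18:55 = 10 h 26 min; less 65 min break → 9 h 21 min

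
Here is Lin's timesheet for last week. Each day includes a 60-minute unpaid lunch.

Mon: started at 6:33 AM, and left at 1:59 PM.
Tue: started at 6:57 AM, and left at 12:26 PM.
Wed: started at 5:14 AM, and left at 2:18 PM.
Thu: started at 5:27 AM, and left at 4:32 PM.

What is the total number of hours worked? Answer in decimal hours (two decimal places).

Mon: 6:33 AM–1:59 PM = 7 h 26 min; less 60 min break → 6 h 26 min
Tue: 6:57 AM–12:26 PM = 5 h 29 min; less 60 min break → 4 h 29 min
Wed: 5:14 AM–2:18 PM = 9 h 4 min; less 60 min break → 8 h 4 min
Thu: 5:27 AM–4:32 PM = 11 h 5 min; less 60 min break → 10 h 5 min
Total: 6 h 26 min + 4 h 29 min + 8 h 4 min + 10 h 5 min = 29 h 4 min.

29.07 hours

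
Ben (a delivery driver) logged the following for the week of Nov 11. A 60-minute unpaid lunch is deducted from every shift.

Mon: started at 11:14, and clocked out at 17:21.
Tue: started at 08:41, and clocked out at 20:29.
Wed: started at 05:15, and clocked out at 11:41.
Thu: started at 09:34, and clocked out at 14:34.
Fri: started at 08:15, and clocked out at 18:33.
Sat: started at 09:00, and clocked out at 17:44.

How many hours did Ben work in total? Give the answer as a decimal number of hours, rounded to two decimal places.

Mon: 11:14–17:21 = 6 h 7 min; less 60 min break → 5 h 7 min
Tue: 08:41–20:29 = 11 h 48 min; less 60 min break → 10 h 48 min
Wed: 05:15–11:41 = 6 h 26 min; less 60 min break → 5 h 26 min
Thu: 09:34–14:34 = 5 h 0 min; less 60 min break → 4 h 0 min
Fri: 08:15–18:33 = 10 h 18 min; less 60 min break → 9 h 18 min
Sat: 09:00–17:44 = 8 h 44 min; less 60 min break → 7 h 44 min
Total: 5 h 7 min + 10 h 48 min + 5 h 26 min + 4 h 0 min + 9 h 18 min + 7 h 44 min = 42 h 23 min.

42.38 hours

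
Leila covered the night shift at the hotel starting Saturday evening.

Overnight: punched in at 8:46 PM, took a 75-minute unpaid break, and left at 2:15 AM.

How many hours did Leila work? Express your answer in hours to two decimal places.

Overnight: 8:46 PM → midnight = 3 h 14 min; midnight → 2:15 AM = 2 h 15 min; span 5 h 29 min; less 75 min break → 4 h 14 min

4.23 hours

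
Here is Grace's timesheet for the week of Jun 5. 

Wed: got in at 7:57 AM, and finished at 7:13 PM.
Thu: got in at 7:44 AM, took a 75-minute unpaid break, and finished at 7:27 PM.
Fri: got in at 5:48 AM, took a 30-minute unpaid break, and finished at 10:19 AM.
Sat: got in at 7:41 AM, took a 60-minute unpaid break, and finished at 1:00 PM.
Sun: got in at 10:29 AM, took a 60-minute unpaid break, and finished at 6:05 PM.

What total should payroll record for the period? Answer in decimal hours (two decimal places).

36.67 hours

Wed: 7:57 AM–7:13 PM = 11 h 16 min
Thu: 7:44 AM–7:27 PM = 11 h 43 min; less 75 min break → 10 h 28 min
Fri: 5:48 AM–10:19 AM = 4 h 31 min; less 30 min break → 4 h 1 min
Sat: 7:41 AM–1:00 PM = 5 h 19 min; less 60 min break → 4 h 19 min
Sun: 10:29 AM–6:05 PM = 7 h 36 min; less 60 min break → 6 h 36 min
Total: 11 h 16 min + 10 h 28 min + 4 h 1 min + 4 h 19 min + 6 h 36 min = 36 h 40 min.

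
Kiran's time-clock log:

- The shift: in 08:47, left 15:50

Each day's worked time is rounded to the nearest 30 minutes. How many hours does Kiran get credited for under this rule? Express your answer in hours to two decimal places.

The shift: 08:47–15:50 = 7 h 3 min → rounds to 7 h 0 min

7.00 hours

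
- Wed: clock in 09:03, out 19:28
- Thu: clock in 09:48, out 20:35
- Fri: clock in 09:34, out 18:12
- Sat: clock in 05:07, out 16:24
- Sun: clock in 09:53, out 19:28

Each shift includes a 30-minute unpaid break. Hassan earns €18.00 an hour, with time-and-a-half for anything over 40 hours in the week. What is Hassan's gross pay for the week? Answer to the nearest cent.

€941.40

Wed: 09:03–19:28 = 10 h 25 min; less 30 min break → 9 h 55 min
Thu: 09:48–20:35 = 10 h 47 min; less 30 min break → 10 h 17 min
Fri: 09:34–18:12 = 8 h 38 min; less 30 min break → 8 h 8 min
Sat: 05:07–16:24 = 11 h 17 min; less 30 min break → 10 h 47 min
Sun: 09:53–19:28 = 9 h 35 min; less 30 min break → 9 h 5 min
Total worked: 48 h 12 min = 2892 min.
Regular 40 h 0 min = 2400 min at €18.00/h; overtime 8 h 12 min = 492 min at €27.00/h.
Pay = (2400 × €18.00 + 492 × €27.00) ÷ 60 = €941.40.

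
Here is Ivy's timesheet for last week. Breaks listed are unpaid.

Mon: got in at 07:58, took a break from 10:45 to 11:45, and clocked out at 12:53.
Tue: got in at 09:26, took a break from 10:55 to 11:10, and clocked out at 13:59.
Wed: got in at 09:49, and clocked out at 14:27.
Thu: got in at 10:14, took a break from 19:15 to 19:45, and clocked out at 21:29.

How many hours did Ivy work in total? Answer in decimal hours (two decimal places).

23.60 hours

Mon: 07:58–12:53 = 4 h 55 min; less 60 min break → 3 h 55 min
Tue: 09:26–13:59 = 4 h 33 min; less 15 min break → 4 h 18 min
Wed: 09:49–14:27 = 4 h 38 min
Thu: 10:14–21:29 = 11 h 15 min; less 30 min break → 10 h 45 min
Total: 3 h 55 min + 4 h 18 min + 4 h 38 min + 10 h 45 min = 23 h 36 min.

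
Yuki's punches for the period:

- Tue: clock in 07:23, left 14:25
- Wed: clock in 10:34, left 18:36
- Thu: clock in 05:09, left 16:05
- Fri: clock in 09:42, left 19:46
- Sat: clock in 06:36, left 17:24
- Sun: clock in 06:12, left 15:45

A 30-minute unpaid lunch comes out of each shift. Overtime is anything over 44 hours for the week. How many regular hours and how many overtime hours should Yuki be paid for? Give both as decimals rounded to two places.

Tue: 07:23–14:25 = 7 h 2 min; less 30 min break → 6 h 32 min
Wed: 10:34–18:36 = 8 h 2 min; less 30 min break → 7 h 32 min
Thu: 05:09–16:05 = 10 h 56 min; less 30 min break → 10 h 26 min
Fri: 09:42–19:46 = 10 h 4 min; less 30 min break → 9 h 34 min
Sat: 06:36–17:24 = 10 h 48 min; less 30 min break → 10 h 18 min
Sun: 06:12–15:45 = 9 h 33 min; less 30 min break → 9 h 3 min
Total worked: 53 h 25 min = 53.42 h.
Threshold 44 h → overtime 9 h 25 min, regular 44 h 0 min.

Regular 44.00 hours, overtime 9.42 hours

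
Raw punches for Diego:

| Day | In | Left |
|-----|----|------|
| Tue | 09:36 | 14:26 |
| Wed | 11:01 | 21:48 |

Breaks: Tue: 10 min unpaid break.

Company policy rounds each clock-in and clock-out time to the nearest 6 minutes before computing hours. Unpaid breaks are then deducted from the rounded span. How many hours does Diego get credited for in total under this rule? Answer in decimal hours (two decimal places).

Tue: in 09:36→09:36, out 14:26→14:24; 4 h 48 min − 10 min = 4 h 38 min
Wed: in 11:01→11:00, out 21:48→21:48; 10 h 48 min
Total credited: 15 h 26 min.

15.43 hours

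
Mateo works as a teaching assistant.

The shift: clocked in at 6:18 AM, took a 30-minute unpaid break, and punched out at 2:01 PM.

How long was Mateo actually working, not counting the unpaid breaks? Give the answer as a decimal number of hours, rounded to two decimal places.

7.22 hours

The shift: 6:18 AM–2:01 PM = 7 h 43 min; less 30 min break → 7 h 13 min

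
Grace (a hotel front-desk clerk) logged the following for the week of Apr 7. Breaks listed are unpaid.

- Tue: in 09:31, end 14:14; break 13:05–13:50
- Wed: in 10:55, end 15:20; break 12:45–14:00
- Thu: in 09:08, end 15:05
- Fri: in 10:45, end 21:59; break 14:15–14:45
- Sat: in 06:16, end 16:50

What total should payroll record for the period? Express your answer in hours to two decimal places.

Tue: 09:31–14:14 = 4 h 43 min; less 45 min break → 3 h 58 min
Wed: 10:55–15:20 = 4 h 25 min; less 75 min break → 3 h 10 min
Thu: 09:08–15:05 = 5 h 57 min
Fri: 10:45–21:59 = 11 h 14 min; less 30 min break → 10 h 44 min
Sat: 06:16–16:50 = 10 h 34 min
Total: 3 h 58 min + 3 h 10 min + 5 h 57 min + 10 h 44 min + 10 h 34 min = 34 h 23 min.

34.38 hours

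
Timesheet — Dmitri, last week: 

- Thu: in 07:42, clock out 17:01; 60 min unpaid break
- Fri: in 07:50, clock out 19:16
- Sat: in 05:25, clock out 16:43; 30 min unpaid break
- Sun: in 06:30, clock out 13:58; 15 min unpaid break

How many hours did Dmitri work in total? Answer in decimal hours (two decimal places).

Thu: 07:42–17:01 = 9 h 19 min; less 60 min break → 8 h 19 min
Fri: 07:50–19:16 = 11 h 26 min
Sat: 05:25–16:43 = 11 h 18 min; less 30 min break → 10 h 48 min
Sun: 06:30–13:58 = 7 h 28 min; less 15 min break → 7 h 13 min
Total: 8 h 19 min + 11 h 26 min + 10 h 48 min + 7 h 13 min = 37 h 46 min.

37.77 hours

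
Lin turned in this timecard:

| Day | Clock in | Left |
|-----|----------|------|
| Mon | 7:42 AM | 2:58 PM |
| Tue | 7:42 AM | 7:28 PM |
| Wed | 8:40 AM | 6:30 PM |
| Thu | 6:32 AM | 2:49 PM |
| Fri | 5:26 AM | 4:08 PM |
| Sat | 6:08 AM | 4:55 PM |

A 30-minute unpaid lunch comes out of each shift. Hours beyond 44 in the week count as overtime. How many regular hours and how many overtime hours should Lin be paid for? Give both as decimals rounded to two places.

Mon: 7:42 AM–2:58 PM = 7 h 16 min; less 30 min break → 6 h 46 min
Tue: 7:42 AM–7:28 PM = 11 h 46 min; less 30 min break → 11 h 16 min
Wed: 8:40 AM–6:30 PM = 9 h 50 min; less 30 min break → 9 h 20 min
Thu: 6:32 AM–2:49 PM = 8 h 17 min; less 30 min break → 7 h 47 min
Fri: 5:26 AM–4:08 PM = 10 h 42 min; less 30 min break → 10 h 12 min
Sat: 6:08 AM–4:55 PM = 10 h 47 min; less 30 min break → 10 h 17 min
Total worked: 55 h 38 min = 55.63 h.
Threshold 44 h → overtime 11 h 38 min, regular 44 h 0 min.

Regular 44.00 hours, overtime 11.63 hours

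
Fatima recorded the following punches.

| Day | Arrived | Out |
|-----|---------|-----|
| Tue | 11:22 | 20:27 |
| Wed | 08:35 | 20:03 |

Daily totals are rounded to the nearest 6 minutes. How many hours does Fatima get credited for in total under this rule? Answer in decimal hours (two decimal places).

Tue: 11:22–20:27 = 9 h 5 min → rounds to 9 h 6 min
Wed: 08:35–20:03 = 11 h 28 min → rounds to 11 h 30 min
Total credited: 20 h 36 min.

20.60 hours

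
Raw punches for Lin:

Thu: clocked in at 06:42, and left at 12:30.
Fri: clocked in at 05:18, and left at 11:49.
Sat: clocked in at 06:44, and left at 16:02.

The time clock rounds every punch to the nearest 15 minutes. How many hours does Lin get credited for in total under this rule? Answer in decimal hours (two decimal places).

21.50 hours

Thu: in 06:42→06:45, out 12:30→12:30; 5 h 45 min
Fri: in 05:18→05:15, out 11:49→11:45; 6 h 30 min
Sat: in 06:44→06:45, out 16:02→16:00; 9 h 15 min
Total credited: 21 h 30 min.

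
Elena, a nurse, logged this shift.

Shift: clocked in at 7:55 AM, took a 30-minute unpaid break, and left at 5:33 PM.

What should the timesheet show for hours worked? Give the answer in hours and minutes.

Shift: 7:55 AM–5:33 PM = 9 h 38 min; less 30 min break → 9 h 8 min

9 h 8 min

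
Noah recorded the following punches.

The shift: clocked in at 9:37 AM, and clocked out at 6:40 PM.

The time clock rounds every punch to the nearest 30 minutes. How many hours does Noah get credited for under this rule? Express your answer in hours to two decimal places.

9.00 hours

The shift: in 9:37 AM→9:30 AM, out 6:40 PM→6:30 PM; 9 h 0 min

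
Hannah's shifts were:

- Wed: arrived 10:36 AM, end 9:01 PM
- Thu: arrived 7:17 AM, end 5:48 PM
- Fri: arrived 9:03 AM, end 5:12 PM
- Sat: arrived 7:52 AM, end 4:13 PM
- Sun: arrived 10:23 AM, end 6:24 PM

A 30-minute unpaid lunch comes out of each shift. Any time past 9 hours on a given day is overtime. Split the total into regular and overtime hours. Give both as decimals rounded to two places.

Wed: 10:36 AM–9:01 PM = 10 h 25 min; less 30 min break → 9 h 55 min
Thu: 7:17 AM–5:48 PM = 10 h 31 min; less 30 min break → 10 h 1 min
Fri: 9:03 AM–5:12 PM = 8 h 9 min; less 30 min break → 7 h 39 min
Sat: 7:52 AM–4:13 PM = 8 h 21 min; less 30 min break → 7 h 51 min
Sun: 10:23 AM–6:24 PM = 8 h 1 min; less 30 min break → 7 h 31 min
Wed reg 9 h 0 min / OT 0 h 55 min; Thu reg 9 h 0 min / OT 1 h 1 min; Fri reg 7 h 39 min / OT 0 h 0 min; Sat reg 7 h 51 min / OT 0 h 0 min; Sun reg 7 h 31 min / OT 0 h 0 min.
Totals: regular 41 h 1 min, overtime 1 h 56 min.

Regular 41.02 hours, overtime 1.93 hours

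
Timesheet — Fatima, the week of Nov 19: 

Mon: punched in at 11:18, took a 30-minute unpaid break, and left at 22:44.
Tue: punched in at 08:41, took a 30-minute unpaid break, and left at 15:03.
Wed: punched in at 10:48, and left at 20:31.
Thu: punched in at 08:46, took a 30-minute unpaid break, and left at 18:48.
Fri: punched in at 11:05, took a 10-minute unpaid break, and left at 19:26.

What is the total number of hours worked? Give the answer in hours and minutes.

44 h 14 min

Mon: 11:18–22:44 = 11 h 26 min; less 30 min break → 10 h 56 min
Tue: 08:41–15:03 = 6 h 22 min; less 30 min break → 5 h 52 min
Wed: 10:48–20:31 = 9 h 43 min
Thu: 08:46–18:48 = 10 h 2 min; less 30 min break → 9 h 32 min
Fri: 11:05–19:26 = 8 h 21 min; less 10 min break → 8 h 11 min
Total: 10 h 56 min + 5 h 52 min + 9 h 43 min + 9 h 32 min + 8 h 11 min = 44 h 14 min.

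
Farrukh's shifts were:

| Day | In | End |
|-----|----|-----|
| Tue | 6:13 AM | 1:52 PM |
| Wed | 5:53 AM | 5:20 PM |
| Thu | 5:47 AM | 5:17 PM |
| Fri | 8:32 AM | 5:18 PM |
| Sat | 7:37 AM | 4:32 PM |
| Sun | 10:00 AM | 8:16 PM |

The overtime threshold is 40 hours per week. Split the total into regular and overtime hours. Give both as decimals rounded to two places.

Regular 40.00 hours, overtime 18.55 hours

Tue: 6:13 AM–1:52 PM = 7 h 39 min
Wed: 5:53 AM–5:20 PM = 11 h 27 min
Thu: 5:47 AM–5:17 PM = 11 h 30 min
Fri: 8:32 AM–5:18 PM = 8 h 46 min
Sat: 7:37 AM–4:32 PM = 8 h 55 min
Sun: 10:00 AM–8:16 PM = 10 h 16 min
Total worked: 58 h 33 min = 58.55 h.
Threshold 40 h → overtime 18 h 33 min, regular 40 h 0 min.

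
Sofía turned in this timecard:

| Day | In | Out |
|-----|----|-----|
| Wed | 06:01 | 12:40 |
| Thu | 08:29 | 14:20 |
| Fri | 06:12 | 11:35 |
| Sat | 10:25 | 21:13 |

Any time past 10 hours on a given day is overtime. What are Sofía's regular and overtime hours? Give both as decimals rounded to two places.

Regular 27.88 hours, overtime 0.80 hours

Wed: 06:01–12:40 = 6 h 39 min
Thu: 08:29–14:20 = 5 h 51 min
Fri: 06:12–11:35 = 5 h 23 min
Sat: 10:25–21:13 = 10 h 48 min
Wed reg 6 h 39 min / OT 0 h 0 min; Thu reg 5 h 51 min / OT 0 h 0 min; Fri reg 5 h 23 min / OT 0 h 0 min; Sat reg 10 h 0 min / OT 0 h 48 min.
Totals: regular 27 h 53 min, overtime 0 h 48 min.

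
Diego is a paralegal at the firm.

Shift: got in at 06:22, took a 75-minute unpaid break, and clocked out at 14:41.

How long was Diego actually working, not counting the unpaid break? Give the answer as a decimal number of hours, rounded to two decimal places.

Shift: 06:22–14:41 = 8 h 19 min; less 75 min break → 7 h 4 min

7.07 hours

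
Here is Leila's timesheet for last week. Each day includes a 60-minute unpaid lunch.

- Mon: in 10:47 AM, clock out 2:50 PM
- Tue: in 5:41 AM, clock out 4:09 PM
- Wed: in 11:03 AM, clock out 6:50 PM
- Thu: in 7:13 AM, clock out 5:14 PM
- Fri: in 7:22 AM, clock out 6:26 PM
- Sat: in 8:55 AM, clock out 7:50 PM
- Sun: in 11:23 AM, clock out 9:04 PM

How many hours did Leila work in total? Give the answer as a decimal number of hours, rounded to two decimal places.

56.98 hours

Mon: 10:47 AM–2:50 PM = 4 h 3 min; less 60 min break → 3 h 3 min
Tue: 5:41 AM–4:09 PM = 10 h 28 min; less 60 min break → 9 h 28 min
Wed: 11:03 AM–6:50 PM = 7 h 47 min; less 60 min break → 6 h 47 min
Thu: 7:13 AM–5:14 PM = 10 h 1 min; less 60 min break → 9 h 1 min
Fri: 7:22 AM–6:26 PM = 11 h 4 min; less 60 min break → 10 h 4 min
Sat: 8:55 AM–7:50 PM = 10 h 55 min; less 60 min break → 9 h 55 min
Sun: 11:23 AM–9:04 PM = 9 h 41 min; less 60 min break → 8 h 41 min
Total: 3 h 3 min + 9 h 28 min + 6 h 47 min + 9 h 1 min + 10 h 4 min + 9 h 55 min + 8 h 41 min = 56 h 59 min.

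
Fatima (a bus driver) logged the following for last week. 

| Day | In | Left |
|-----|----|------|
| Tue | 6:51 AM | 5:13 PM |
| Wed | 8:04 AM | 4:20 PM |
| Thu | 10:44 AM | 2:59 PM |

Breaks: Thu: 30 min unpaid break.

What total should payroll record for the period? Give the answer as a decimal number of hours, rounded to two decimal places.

Tue: 6:51 AM–5:13 PM = 10 h 22 min
Wed: 8:04 AM–4:20 PM = 8 h 16 min
Thu: 10:44 AM–2:59 PM = 4 h 15 min; less 30 min break → 3 h 45 min
Total: 10 h 22 min + 8 h 16 min + 3 h 45 min = 22 h 23 min.

22.38 hours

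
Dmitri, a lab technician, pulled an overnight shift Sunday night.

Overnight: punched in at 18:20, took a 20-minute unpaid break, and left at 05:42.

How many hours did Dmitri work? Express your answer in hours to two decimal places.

11.03 hours

Overnight: 18:20 → midnight = 5 h 40 min; midnight → 05:42 = 5 h 42 min; span 11 h 22 min; less 20 min break → 11 h 2 min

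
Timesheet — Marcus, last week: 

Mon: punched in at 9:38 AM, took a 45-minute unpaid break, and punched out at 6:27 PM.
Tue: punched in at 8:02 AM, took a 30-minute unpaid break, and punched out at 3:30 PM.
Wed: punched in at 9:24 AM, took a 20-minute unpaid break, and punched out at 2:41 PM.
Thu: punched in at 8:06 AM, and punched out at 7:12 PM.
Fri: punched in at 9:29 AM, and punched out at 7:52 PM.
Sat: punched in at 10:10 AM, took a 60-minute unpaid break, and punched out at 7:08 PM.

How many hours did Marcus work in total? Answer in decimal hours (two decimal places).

49.43 hours

Mon: 9:38 AM–6:27 PM = 8 h 49 min; less 45 min break → 8 h 4 min
Tue: 8:02 AM–3:30 PM = 7 h 28 min; less 30 min break → 6 h 58 min
Wed: 9:24 AM–2:41 PM = 5 h 17 min; less 20 min break → 4 h 57 min
Thu: 8:06 AM–7:12 PM = 11 h 6 min
Fri: 9:29 AM–7:52 PM = 10 h 23 min
Sat: 10:10 AM–7:08 PM = 8 h 58 min; less 60 min break → 7 h 58 min
Total: 8 h 4 min + 6 h 58 min + 4 h 57 min + 11 h 6 min + 10 h 23 min + 7 h 58 min = 49 h 26 min.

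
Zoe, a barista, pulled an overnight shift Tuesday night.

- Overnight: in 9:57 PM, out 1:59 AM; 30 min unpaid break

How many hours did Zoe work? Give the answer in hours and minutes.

3 h 32 min

Overnight: 9:57 PM → midnight = 2 h 3 min; midnight → 1:59 AM = 1 h 59 min; span 4 h 2 min; less 30 min break → 3 h 32 min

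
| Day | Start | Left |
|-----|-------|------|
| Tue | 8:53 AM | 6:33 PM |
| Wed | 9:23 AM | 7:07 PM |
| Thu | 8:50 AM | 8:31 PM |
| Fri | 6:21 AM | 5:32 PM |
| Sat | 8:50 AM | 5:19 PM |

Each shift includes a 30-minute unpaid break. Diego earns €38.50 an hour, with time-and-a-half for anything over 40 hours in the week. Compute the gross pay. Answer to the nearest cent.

€2016.44

Tue: 8:53 AM–6:33 PM = 9 h 40 min; less 30 min break → 9 h 10 min
Wed: 9:23 AM–7:07 PM = 9 h 44 min; less 30 min break → 9 h 14 min
Thu: 8:50 AM–8:31 PM = 11 h 41 min; less 30 min break → 11 h 11 min
Fri: 6:21 AM–5:32 PM = 11 h 11 min; less 30 min break → 10 h 41 min
Sat: 8:50 AM–5:19 PM = 8 h 29 min; less 30 min break → 7 h 59 min
Total worked: 48 h 15 min = 2895 min.
Regular 40 h 0 min = 2400 min at €38.50/h; overtime 8 h 15 min = 495 min at €57.75/h.
Pay = (2400 × €38.50 + 495 × €57.75) ÷ 60 = €2016.44.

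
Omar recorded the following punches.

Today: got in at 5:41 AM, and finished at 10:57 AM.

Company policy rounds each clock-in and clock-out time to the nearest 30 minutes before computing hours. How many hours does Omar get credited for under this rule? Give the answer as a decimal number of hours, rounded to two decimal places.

Today: in 5:41 AM→5:30 AM, out 10:57 AM→11:00 AM; 5 h 30 min

5.50 hours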